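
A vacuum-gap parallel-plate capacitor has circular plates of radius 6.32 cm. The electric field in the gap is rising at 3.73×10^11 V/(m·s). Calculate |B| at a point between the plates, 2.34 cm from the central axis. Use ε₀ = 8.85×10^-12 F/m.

4.85×10^-8 T

Total displacement current: I_d = ε₀(πR²)(dE/dt) = (8.85×10^-12)(0.01255)(3.73×10^11) = 0.04143 A.
∮B·dl = μ₀ I_d,enc with I_d,enc = I_d r²/R² = 5.680×10^-3 A; so B = μ₀ I_d,enc/(2πr) = 4.85×10^-8 T.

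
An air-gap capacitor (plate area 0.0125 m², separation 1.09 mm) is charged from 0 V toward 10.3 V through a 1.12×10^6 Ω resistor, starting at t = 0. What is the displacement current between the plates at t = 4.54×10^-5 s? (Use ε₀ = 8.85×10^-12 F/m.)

6.17×10^-6 A

C = ε₀A/d = (8.85×10^-12)(0.0125)/(1.09×10^-3) = 1.015×10^-10 F and τ = RC = 1.137×10^-4 s. I_d in the gap equals the RC charging current.
I_d(t) = (V₀/R) e^(−t/τ) = 9.196×10^-6 · e^(−0.3993) = 6.17×10^-6 A.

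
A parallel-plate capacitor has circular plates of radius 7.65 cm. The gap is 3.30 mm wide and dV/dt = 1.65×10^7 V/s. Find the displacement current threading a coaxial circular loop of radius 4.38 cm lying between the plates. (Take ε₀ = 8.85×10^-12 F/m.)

2.67×10^-4 A

With E = V/d, dE/dt = 5.000×10^9 V/(m·s) and πR² = 0.01839 m², giving I_d = ε₀ πR² dE/dt = 8.138×10^-4 A.
Through an area πr² the displacement current is I_d·(πr²/πR²) = I_d (r/R)² = 2.67×10^-4 A.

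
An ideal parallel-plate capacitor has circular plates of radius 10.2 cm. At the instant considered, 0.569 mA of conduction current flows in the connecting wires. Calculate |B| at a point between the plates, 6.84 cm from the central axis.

7.48×10^-10 T

Between the plates the displacement current equals the wire current: I_d = 0.569 mA = 5.69×10^-4 A.
∮B·dl = μ₀ I_d,enc with I_d,enc = I_d r²/R² = 2.559×10^-4 A; so B = μ₀ I_d,enc/(2πr) = 7.48×10^-10 T.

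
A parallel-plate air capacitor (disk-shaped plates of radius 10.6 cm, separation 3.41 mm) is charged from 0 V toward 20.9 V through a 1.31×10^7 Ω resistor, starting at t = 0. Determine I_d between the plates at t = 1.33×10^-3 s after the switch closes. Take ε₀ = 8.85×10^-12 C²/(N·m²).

C = ε₀A/d = (8.85×10^-12)(0.03530)/(3.41×10^-3) = 9.161×10^-11 F and τ = RC = 1.200×10^-3 s. I_d in the gap equals the RC charging current.
I_d(t) = (V₀/R) e^(−t/τ) = 1.595×10^-6 · e^(−1.108) = 5.27×10^-7 A.

5.27×10^-7 A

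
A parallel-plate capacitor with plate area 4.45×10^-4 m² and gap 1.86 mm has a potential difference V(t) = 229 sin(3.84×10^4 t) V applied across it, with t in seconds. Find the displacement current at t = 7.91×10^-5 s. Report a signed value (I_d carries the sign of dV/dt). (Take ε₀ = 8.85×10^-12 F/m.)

dV/dt = (229)(3.84×10^4)·cos(3.03744) = -8.746×10^6 V/s.
I_d = C dV/dt with C = ε₀A/d = (8.85×10^-12)(4.45×10^-4)/(1.86×10^-3) = 2.117×10^-12 F, so I_d = (2.117×10^-12)(-8.746×10^6) = -1.85×10^-5 A.

-1.85×10^-5 A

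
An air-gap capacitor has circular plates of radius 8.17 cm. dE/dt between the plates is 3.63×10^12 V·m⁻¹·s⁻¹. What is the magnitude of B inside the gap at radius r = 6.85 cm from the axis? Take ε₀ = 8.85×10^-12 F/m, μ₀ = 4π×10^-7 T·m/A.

I_d = ε₀ dΦ_E/dt = ε₀ πR² (dE/dt) = (8.85×10^-12)(0.02097)(3.63×10^12) = 0.6737 A through the full plate area.
An Ampèrian loop of radius r encloses a fraction (r/R)² of I_d. Then B·2πr = μ₀ I_d (r/R)², giving B = μ₀ I_d r/(2πR²) = 1.38×10^-6 T.

1.38×10^-6 T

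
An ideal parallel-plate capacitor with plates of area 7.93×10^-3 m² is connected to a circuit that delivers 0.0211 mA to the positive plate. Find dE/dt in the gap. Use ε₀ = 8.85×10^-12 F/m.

The displacement current between the plates equals the conduction current, I_d = 0.0211 mA.
Then dE/dt = I_d/(ε₀A) = 3.01×10^8 V/(m·s).

3.01×10^8 V/(m·s)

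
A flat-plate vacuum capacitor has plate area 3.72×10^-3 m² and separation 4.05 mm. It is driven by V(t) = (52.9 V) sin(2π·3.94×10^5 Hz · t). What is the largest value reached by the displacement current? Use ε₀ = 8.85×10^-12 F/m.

C = ε₀A/d = (8.85×10^-12)(3.72×10^-3)/(4.05×10^-3) = 8.129×10^-12 F; ω = 2πf = 2.476×10^6 rad/s.
I_d = C dV/dt, so |I_d|_max = C V₀ ω = (8.129×10^-12)(52.9)(2.476×10^6) = 1.06×10^-3 A.

1.06×10^-3 A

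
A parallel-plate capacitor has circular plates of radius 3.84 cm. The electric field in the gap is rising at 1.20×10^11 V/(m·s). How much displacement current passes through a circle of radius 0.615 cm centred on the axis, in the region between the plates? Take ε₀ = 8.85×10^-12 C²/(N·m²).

Total displacement current: I_d = ε₀(πR²)(dE/dt) = (8.85×10^-12)(4.632×10^-3)(1.20×10^11) = 4.919×10^-3 A.
The field is uniform, so I_d,enc = I_d (r/R)² = (4.919×10^-3)(0.615/3.84)² = 1.26×10^-4 A.

1.26×10^-4 A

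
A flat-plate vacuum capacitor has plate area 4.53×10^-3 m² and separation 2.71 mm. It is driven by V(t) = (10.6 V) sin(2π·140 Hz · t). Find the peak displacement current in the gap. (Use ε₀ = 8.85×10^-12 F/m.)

The displacement current equals the conduction current C dV/dt, which peaks at C V₀ ω.
With C = ε₀A/d = (8.85×10^-12)(4.53×10^-3)/(2.71×10^-3) = 1.479×10^-11 F and ω = 2πf = 879.6 rad/s, I_d,max = (1.479×10^-11)(10.6)(879.6) = 1.38×10^-7 A.

1.38×10^-7 A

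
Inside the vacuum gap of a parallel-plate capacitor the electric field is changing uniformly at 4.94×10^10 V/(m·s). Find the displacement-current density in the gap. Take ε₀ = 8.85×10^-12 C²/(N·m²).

0.437 A/m²

The displacement-current density is ε₀ ∂E/∂t = (8.85×10^-12)(4.94×10^10) = 0.437 A/m².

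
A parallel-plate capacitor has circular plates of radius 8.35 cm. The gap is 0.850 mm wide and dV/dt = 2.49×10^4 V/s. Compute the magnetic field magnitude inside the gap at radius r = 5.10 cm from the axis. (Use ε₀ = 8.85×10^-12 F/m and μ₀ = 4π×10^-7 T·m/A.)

8.31×10^-12 T

dE/dt = (dV/dt)/d = 2.929×10^7 V/(m·s); I_d = ε₀(πR²)(dE/dt) = (8.85×10^-12)(0.02190)(2.929×10^7) = 5.677×10^-6 A.
∮B·dl = μ₀ I_d,enc with I_d,enc = I_d r²/R² = 2.118×10^-6 A; so B = μ₀ I_d,enc/(2πr) = 8.31×10^-12 T.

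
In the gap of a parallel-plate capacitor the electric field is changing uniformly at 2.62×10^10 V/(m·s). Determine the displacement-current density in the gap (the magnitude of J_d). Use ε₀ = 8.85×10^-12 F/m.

J_d = ε₀ dE/dt = (8.85×10^-12)(2.62×10^10) = 0.232 A/m².

0.232 A/m²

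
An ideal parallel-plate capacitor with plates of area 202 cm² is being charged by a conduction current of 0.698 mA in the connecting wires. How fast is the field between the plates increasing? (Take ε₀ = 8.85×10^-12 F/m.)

3.90×10^9 V/(m·s)

Charge continuity gives I_d = I = 6.98×10^-4 A between the plates.
Then dE/dt = I_d/(ε₀A) = 3.90×10^9 V/(m·s).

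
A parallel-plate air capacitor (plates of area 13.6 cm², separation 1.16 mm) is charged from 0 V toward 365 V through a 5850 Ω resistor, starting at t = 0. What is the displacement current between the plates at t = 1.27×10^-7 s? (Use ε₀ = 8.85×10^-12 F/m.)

C = ε₀A/d = (8.85×10^-12)(1.36×10^-3)/(1.16×10^-3) = 1.038×10^-11 F, so τ = RC = 6.072×10^-8 s.
The conduction current is I(t) = (V₀/R) e^(−t/τ), and the displacement current between the plates equals it.
t/τ = 2.092; I_d = (365/5850) · e^(−2.092) = (0.06239)(0.1234) = 7.70×10^-3 A.

7.70×10^-3 A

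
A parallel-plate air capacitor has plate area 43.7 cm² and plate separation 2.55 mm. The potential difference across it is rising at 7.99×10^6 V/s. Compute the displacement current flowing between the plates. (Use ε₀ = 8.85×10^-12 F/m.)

1.21×10^-4 A

C = ε₀A/d = (8.85×10^-12)(4.37×10^-3)/(2.55×10^-3) = 1.517×10^-11 F.
I_d = C dV/dt = (1.517×10^-11)(7.99×10^6) = 1.21×10^-4 A.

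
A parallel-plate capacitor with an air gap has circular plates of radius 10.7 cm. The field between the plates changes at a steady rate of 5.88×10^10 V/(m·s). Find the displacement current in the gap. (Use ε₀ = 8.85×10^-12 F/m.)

With a uniform field, Φ_E = EA, so I_d = ε₀ A dE/dt = 0.0187 A.

0.0187 A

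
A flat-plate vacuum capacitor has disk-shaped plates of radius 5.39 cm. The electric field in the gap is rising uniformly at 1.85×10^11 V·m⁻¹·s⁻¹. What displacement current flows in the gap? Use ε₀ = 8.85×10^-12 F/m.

0.0149 A

With a uniform field, Φ_E = EA, so I_d = ε₀ A dE/dt = 0.0149 A.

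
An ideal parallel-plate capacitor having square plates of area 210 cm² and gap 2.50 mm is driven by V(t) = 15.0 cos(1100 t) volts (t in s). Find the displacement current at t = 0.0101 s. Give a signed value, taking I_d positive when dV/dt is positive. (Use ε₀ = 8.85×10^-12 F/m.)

1.22×10^-6 A

C = ε₀A/d = (8.85×10^-12)(0.0210)/(2.50×10^-3) = 7.434×10^-11 F. dV/dt = V₀ω·−sin(ωt); at ωt = 11.11 rad this factor is 0.9935.
I_d = C dV/dt = (7.434×10^-11)(15.0)(1100)(0.9935) = 1.22×10^-6 A.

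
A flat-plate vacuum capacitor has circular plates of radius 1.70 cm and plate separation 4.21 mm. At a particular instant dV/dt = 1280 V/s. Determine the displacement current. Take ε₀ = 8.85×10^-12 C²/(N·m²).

The displacement current equals the charging current C dV/dt. With C = ε₀A/d = (8.85×10^-12)(9.079×10^-4)/(4.21×10^-3) = 1.909×10^-12 F, I_d = (1.909×10^-12)(1280) = 2.44×10^-9 A.

2.44×10^-9 A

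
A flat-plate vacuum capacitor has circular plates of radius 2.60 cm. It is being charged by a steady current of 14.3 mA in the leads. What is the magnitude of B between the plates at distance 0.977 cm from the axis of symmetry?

4.13×10^-8 T

Between the plates the displacement current equals the wire current: I_d = 14.3 mA = 0.0143 A.
An Ampèrian loop of radius r encloses a fraction (r/R)² of I_d. Then B·2πr = μ₀ I_d (r/R)², giving B = μ₀ I_d r/(2πR²) = 4.13×10^-8 T.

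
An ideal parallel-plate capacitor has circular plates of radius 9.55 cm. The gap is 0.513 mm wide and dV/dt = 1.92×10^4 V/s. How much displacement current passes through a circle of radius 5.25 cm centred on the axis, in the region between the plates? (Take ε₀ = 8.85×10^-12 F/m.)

2.87×10^-6 A

I_d = C dV/dt with C = ε₀πR²/d = 4.943×10^-10 F, so I_d = (4.943×10^-10)(1.92×10^4) = 9.491×10^-6 A.
The field is uniform, so I_d,enc = I_d (r/R)² = (9.491×10^-6)(5.25/9.55)² = 2.87×10^-6 A.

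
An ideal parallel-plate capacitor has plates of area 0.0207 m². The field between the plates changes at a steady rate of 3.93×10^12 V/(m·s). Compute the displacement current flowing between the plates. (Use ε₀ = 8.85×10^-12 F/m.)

The displacement current is ε₀ times dΦ_E/dt = ε₀ A dE/dt = (8.85×10^-12)(0.0207)(3.93×10^12) = 0.720 A.

0.720 A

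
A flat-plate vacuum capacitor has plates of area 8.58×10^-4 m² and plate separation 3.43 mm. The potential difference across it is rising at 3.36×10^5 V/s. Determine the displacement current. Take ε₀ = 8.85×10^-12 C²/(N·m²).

7.44×10^-7 A

The displacement current equals the charging current C dV/dt. With C = ε₀A/d = (8.85×10^-12)(8.58×10^-4)/(3.43×10^-3) = 2.214×10^-12 F, I_d = (2.214×10^-12)(3.36×10^5) = 7.44×10^-7 A.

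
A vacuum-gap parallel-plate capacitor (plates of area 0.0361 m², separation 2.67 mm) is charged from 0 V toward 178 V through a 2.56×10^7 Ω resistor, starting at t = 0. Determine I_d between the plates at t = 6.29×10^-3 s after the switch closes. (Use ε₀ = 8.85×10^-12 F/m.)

With C = ε₀A/d = (8.85×10^-12)(0.0361)/(2.67×10^-3) = 1.197×10^-10 F, the time constant is τ = RC = 3.064×10^-3 s, so t/τ = 2.053 and e^(−t/τ) = 0.1283.
I_d = I_cond = (V₀/R) e^(−t/τ) = (6.953×10^-6)(0.1283) = 8.92×10^-7 A.

8.92×10^-7 A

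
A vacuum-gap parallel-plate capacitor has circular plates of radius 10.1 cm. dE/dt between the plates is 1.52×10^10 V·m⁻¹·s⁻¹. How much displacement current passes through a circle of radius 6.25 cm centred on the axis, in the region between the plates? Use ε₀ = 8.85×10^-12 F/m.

Through the whole plate area (πR² = 0.03205 m²), I_d = ε₀ πR² dE/dt = 4.311×10^-3 A.
Since J_d is uniform, the enclosed fraction is (r/R)² = 0.3829, giving I_d,enc = 1.65×10^-3 A.

1.65×10^-3 A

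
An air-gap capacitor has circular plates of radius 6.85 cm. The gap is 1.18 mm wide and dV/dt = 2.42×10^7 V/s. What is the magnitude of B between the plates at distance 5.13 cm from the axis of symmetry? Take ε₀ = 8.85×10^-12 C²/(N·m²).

I_d = C dV/dt with C = ε₀πR²/d = 1.106×10^-10 F, so I_d = (1.106×10^-10)(2.42×10^7) = 2.677×10^-3 A.
An Ampèrian loop of radius r encloses a fraction (r/R)² of I_d. Then B·2πr = μ₀ I_d (r/R)², giving B = μ₀ I_d r/(2πR²) = 5.85×10^-9 T.

5.85×10^-9 T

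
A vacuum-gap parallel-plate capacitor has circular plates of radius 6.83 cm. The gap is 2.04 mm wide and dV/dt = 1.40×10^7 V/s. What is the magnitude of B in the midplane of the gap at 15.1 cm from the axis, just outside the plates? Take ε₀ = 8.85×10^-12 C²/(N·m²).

With E = V/d, dE/dt = 6.863×10^9 V/(m·s) and πR² = 0.01466 m², giving I_d = ε₀ πR² dE/dt = 8.904×10^-4 A.
Outside the plates the loop encloses all of I_d, so B·2πr = μ₀ I_d and B = 1.18×10^-9 T.

1.18×10^-9 T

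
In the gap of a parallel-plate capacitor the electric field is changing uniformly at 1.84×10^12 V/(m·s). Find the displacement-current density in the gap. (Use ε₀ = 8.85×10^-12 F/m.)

The displacement-current density is ε₀ ∂E/∂t = (8.85×10^-12)(1.84×10^12) = 16.3 A/m².

16.3 A/m²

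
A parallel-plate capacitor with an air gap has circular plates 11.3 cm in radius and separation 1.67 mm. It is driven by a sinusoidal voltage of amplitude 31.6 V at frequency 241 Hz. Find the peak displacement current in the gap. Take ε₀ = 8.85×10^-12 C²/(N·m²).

1.02×10^-5 A

C = ε₀A/d = (8.85×10^-12)(0.04011)/(1.67×10^-3) = 2.126×10^-10 F; ω = 2πf = 1514 rad/s.
I_d = C dV/dt, so |I_d|_max = C V₀ ω = (2.126×10^-10)(31.6)(1514) = 1.02×10^-5 A.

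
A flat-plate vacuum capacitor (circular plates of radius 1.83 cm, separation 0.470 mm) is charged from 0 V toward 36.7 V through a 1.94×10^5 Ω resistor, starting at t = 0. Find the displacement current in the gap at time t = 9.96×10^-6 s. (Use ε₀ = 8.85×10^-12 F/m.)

With C = ε₀A/d = (8.85×10^-12)(1.052×10^-3)/(4.70×10^-4) = 1.981×10^-11 F, the time constant is τ = RC = 3.843×10^-6 s, so t/τ = 2.592 and e^(−t/τ) = 0.07487.
I_d = I_cond = (V₀/R) e^(−t/τ) = (1.892×10^-4)(0.07487) = 1.42×10^-5 A.

1.42×10^-5 A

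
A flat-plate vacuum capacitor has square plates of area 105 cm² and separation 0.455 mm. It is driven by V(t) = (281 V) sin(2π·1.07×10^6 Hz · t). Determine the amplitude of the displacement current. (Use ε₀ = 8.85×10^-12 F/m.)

(dE/dt)_max = V₀ω/d = 4.152×10^12 V/(m·s); ω = 2πf = 6.723×10^6 rad/s.
I_d,max = ε₀ A (dE/dt)_max = (8.85×10^-12)(0.0105)(4.152×10^12) = 0.386 A.

0.386 A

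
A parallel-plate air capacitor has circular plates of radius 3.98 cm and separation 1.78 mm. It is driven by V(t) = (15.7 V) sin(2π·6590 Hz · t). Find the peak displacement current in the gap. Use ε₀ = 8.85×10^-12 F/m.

1.61×10^-5 A

C = ε₀A/d = (8.85×10^-12)(4.976×10^-3)/(1.78×10^-3) = 2.474×10^-11 F; ω = 2πf = 4.141×10^4 rad/s.
I_d = C dV/dt, so |I_d|_max = C V₀ ω = (2.474×10^-11)(15.7)(4.141×10^4) = 1.61×10^-5 A.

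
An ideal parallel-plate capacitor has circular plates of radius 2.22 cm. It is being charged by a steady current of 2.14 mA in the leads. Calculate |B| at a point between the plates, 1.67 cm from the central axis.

No conduction current crosses the gap, so I_d there equals the 2.14×10^-3 A in the leads.
∮B·dl = μ₀ I_d,enc with I_d,enc = I_d r²/R² = 1.211×10^-3 A; so B = μ₀ I_d,enc/(2πr) = 1.45×10^-8 T.

1.45×10^-8 T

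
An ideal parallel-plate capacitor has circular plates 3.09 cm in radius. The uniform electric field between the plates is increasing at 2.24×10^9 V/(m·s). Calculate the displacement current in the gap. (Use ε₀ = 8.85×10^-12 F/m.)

The displacement current is ε₀ times dΦ_E/dt = ε₀ A dE/dt = (8.85×10^-12)(3.000×10^-3)(2.24×10^9) = 5.95×10^-5 A.

5.95×10^-5 A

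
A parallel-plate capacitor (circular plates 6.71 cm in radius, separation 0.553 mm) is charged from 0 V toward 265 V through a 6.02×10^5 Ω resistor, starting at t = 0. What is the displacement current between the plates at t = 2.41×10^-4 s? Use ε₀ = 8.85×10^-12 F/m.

C = ε₀A/d = (8.85×10^-12)(0.01414)/(5.53×10^-4) = 2.263×10^-10 F, so τ = RC = 1.362×10^-4 s.
The conduction current is I(t) = (V₀/R) e^(−t/τ), and the displacement current between the plates equals it.
t/τ = 1.769; I_d = (265/6.02×10^5) · e^(−1.769) = (4.402×10^-4)(0.1705) = 7.51×10^-5 A.

7.51×10^-5 A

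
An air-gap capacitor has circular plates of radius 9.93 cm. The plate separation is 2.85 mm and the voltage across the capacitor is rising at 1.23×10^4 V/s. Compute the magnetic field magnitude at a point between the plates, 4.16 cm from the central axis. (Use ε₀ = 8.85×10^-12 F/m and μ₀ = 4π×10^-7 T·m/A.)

dE/dt = (dV/dt)/d = 4.316×10^6 V/(m·s); I_d = ε₀(πR²)(dE/dt) = (8.85×10^-12)(0.03098)(4.316×10^6) = 1.183×10^-6 A.
For r < R the Ampère–Maxwell law gives B(2πr) = μ₀ I_d (r²/R²), so B = μ₀ I_d r/(2πR²) = (4π×10^-7)(1.183×10^-6)(0.0416)/(2π·0.0993²) = 9.98×10^-13 T.

9.98×10^-13 T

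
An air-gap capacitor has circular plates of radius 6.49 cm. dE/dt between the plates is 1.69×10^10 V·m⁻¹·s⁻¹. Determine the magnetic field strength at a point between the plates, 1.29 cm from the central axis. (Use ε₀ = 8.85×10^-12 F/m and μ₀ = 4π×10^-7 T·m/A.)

I_d = ε₀ dΦ_E/dt = ε₀ πR² (dE/dt) = (8.85×10^-12)(0.01323)(1.69×10^10) = 1.979×10^-3 A through the full plate area.
An Ampèrian loop of radius r encloses a fraction (r/R)² of I_d. Then B·2πr = μ₀ I_d (r/R)², giving B = μ₀ I_d r/(2πR²) = 1.21×10^-9 T.

1.21×10^-9 T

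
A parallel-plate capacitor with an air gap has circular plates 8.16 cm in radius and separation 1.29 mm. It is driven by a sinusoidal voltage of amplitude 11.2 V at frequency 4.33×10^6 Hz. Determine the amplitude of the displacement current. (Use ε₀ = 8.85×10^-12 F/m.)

C = ε₀A/d = (8.85×10^-12)(0.02092)/(1.29×10^-3) = 1.435×10^-10 F; ω = 2πf = 2.721×10^7 rad/s.
I_d = C dV/dt, so |I_d|_max = C V₀ ω = (1.435×10^-10)(11.2)(2.721×10^7) = 0.0437 A.

0.0437 A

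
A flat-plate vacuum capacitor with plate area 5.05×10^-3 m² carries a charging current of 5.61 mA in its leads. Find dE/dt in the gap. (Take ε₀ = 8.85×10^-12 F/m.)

Charge continuity gives I_d = I = 5.61×10^-3 A between the plates.
Inverting I_d = ε₀ A dE/dt gives dE/dt = 5.61×10^-3 / (8.85×10^-12 · 5.05×10^-3) = 1.26×10^11 V/(m·s).

1.26×10^11 V/(m·s)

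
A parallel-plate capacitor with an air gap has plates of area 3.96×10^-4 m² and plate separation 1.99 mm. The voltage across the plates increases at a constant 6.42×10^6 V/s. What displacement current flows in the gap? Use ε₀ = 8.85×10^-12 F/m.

The displacement current equals the charging current C dV/dt. With C = ε₀A/d = (8.85×10^-12)(3.96×10^-4)/(1.99×10^-3) = 1.761×10^-12 F, I_d = (1.761×10^-12)(6.42×10^6) = 1.13×10^-5 A.

1.13×10^-5 A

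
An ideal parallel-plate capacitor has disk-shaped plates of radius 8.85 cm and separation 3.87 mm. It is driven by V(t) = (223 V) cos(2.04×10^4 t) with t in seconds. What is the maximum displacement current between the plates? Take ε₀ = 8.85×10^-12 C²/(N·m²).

2.56×10^-4 A

(dE/dt)_max = V₀ω/d = 1.176×10^9 V/(m·s); ω = 2.04×10^4 rad/s.
I_d,max = ε₀ A (dE/dt)_max = (8.85×10^-12)(0.02461)(1.176×10^9) = 2.56×10^-4 A.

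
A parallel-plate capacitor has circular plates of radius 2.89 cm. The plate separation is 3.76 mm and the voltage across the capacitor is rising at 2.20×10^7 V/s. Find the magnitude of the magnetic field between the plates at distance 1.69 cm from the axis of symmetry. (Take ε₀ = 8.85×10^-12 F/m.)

With E = V/d, dE/dt = 5.851×10^9 V/(m·s) and πR² = 2.624×10^-3 m², giving I_d = ε₀ πR² dE/dt = 1.359×10^-4 A.
For r < R the Ampère–Maxwell law gives B(2πr) = μ₀ I_d (r²/R²), so B = μ₀ I_d r/(2πR²) = (4π×10^-7)(1.359×10^-4)(0.0169)/(2π·0.0289²) = 5.50×10^-10 T.

5.50×10^-10 T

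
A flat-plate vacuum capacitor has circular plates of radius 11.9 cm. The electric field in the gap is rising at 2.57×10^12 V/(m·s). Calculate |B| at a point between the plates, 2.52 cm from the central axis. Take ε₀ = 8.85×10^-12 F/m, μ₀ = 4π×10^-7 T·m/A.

3.60×10^-7 T

Through the whole plate area (πR² = 0.04449 m²), I_d = ε₀ πR² dE/dt = 1.012 A.
An Ampèrian loop of radius r encloses a fraction (r/R)² of I_d. Then B·2πr = μ₀ I_d (r/R)², giving B = μ₀ I_d r/(2πR²) = 3.60×10^-7 T.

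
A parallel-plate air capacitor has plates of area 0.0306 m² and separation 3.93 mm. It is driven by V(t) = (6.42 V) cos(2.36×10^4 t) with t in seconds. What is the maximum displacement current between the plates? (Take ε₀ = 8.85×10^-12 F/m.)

The displacement current equals the conduction current C dV/dt, which peaks at C V₀ ω.
With C = ε₀A/d = (8.85×10^-12)(0.0306)/(3.93×10^-3) = 6.891×10^-11 F and ω = 2.36×10^4 rad/s, I_d,max = (6.891×10^-11)(6.42)(2.36×10^4) = 1.04×10^-5 A.

1.04×10^-5 A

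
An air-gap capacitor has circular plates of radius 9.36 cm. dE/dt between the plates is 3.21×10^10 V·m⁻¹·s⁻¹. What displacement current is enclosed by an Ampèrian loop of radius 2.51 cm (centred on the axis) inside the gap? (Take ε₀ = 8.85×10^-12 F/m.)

5.62×10^-4 A

Total displacement current: I_d = ε₀(πR²)(dE/dt) = (8.85×10^-12)(0.02752)(3.21×10^10) = 7.818×10^-3 A.
Through an area πr² the displacement current is I_d·(πr²/πR²) = I_d (r/R)² = 5.62×10^-4 A.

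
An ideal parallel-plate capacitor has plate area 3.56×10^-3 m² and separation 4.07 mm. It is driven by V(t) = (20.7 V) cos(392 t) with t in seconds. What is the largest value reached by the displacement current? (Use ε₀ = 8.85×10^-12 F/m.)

C = ε₀A/d = (8.85×10^-12)(3.56×10^-3)/(4.07×10^-3) = 7.741×10^-12 F; ω = 392 rad/s.
I_d = C dV/dt, so |I_d|_max = C V₀ ω = (7.741×10^-12)(20.7)(392) = 6.28×10^-8 A.

6.28×10^-8 A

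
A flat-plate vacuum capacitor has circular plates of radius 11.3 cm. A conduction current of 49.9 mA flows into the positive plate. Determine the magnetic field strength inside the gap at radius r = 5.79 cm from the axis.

4.53×10^-8 T

By continuity the displacement current in the gap matches the conduction current: I_d = 0.0499 A.
An Ampèrian loop of radius r encloses a fraction (r/R)² of I_d. Then B·2πr = μ₀ I_d (r/R)², giving B = μ₀ I_d r/(2πR²) = 4.53×10^-8 T.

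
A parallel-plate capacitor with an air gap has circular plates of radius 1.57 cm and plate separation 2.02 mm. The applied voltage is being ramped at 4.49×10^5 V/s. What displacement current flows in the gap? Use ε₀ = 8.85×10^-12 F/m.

The displacement current equals the charging current C dV/dt. With C = ε₀A/d = (8.85×10^-12)(7.744×10^-4)/(2.02×10^-3) = 3.393×10^-12 F, I_d = (3.393×10^-12)(4.49×10^5) = 1.52×10^-6 A.

1.52×10^-6 A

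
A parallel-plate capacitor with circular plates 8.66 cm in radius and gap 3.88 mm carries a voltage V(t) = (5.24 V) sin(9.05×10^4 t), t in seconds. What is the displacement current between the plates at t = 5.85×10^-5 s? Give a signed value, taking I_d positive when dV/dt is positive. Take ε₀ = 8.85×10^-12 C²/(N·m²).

1.40×10^-5 A

C = ε₀A/d = (8.85×10^-12)(0.02356)/(3.88×10^-3) = 5.374×10^-11 F. dV/dt = V₀ω·cos(ωt); at ωt = 5.29425 rad this factor is 0.5496.
I_d = C dV/dt = (5.374×10^-11)(5.24)(9.05×10^4)(0.5496) = 1.40×10^-5 A.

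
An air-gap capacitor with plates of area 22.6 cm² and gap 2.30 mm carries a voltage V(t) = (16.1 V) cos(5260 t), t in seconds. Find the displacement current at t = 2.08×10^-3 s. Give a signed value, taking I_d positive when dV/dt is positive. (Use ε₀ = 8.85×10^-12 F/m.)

7.35×10^-7 A

dE/dt = (V₀ω/d)·−sin(ωt) with ωt = 10.9408 rad: (16.1)(5260)(0.9985)/(2.30×10^-3) = 3.676×10^7 V/(m·s).
I_d = ε₀ A dE/dt = (8.85×10^-12)(2.26×10^-3)(3.676×10^7) = 7.35×10^-7 A.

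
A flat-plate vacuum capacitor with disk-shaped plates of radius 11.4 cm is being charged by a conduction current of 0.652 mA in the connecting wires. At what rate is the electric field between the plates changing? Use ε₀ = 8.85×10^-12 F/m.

By continuity, I_d in the gap equals the 0.652 mA flowing in the wire.
Then dE/dt = I_d/(ε₀A) = 1.80×10^9 V/(m·s).

1.80×10^9 V/(m·s)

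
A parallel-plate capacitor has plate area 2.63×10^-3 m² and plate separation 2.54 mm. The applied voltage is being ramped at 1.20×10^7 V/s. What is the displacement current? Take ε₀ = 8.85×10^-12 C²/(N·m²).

E = V/d so dE/dt = (dV/dt)/d = 4.724×10^9 V/(m·s), and I_d = ε₀ A dE/dt = (8.85×10^-12)(2.63×10^-3)(4.724×10^9) = 1.10×10^-4 A.

1.10×10^-4 A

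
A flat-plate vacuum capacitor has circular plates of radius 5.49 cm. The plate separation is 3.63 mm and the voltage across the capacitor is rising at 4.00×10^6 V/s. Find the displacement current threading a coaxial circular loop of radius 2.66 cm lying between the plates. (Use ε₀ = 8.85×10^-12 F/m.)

With E = V/d, dE/dt = 1.102×10^9 V/(m·s) and πR² = 9.469×10^-3 m², giving I_d = ε₀ πR² dE/dt = 9.235×10^-5 A.
The field is uniform, so I_d,enc = I_d (r/R)² = (9.235×10^-5)(2.66/5.49)² = 2.17×10^-5 A.

2.17×10^-5 A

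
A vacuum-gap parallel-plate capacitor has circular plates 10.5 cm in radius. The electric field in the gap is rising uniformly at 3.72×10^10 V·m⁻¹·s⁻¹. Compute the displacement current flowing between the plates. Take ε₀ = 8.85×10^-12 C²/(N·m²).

0.0114 A

I_d = ε₀ A (dE/dt) = (8.85×10^-12)(0.03464 m²)(3.72×10^10) = 0.0114 A.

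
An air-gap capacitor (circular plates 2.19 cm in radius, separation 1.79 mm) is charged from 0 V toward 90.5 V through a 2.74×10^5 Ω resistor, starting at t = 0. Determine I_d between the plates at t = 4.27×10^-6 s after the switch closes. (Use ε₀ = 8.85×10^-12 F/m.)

C = ε₀A/d = (8.85×10^-12)(1.507×10^-3)/(1.79×10^-3) = 7.451×10^-12 F and τ = RC = 2.042×10^-6 s. I_d in the gap equals the RC charging current.
I_d(t) = (V₀/R) e^(−t/τ) = 3.303×10^-4 · e^(−2.091) = 4.08×10^-5 A.

4.08×10^-5 A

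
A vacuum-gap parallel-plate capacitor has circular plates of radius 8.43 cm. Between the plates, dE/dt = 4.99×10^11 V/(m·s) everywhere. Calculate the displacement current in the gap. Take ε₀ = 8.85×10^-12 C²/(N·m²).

With a uniform field, Φ_E = EA, so I_d = ε₀ A dE/dt = 0.0986 A.

0.0986 A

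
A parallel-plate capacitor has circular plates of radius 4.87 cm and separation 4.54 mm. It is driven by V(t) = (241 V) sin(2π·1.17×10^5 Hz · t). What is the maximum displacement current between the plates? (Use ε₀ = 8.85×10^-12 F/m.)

(dE/dt)_max = V₀ω/d = 3.902×10^10 V/(m·s); ω = 2πf = 7.351×10^5 rad/s.
I_d,max = ε₀ A (dE/dt)_max = (8.85×10^-12)(7.451×10^-3)(3.902×10^10) = 2.57×10^-3 A.

2.57×10^-3 A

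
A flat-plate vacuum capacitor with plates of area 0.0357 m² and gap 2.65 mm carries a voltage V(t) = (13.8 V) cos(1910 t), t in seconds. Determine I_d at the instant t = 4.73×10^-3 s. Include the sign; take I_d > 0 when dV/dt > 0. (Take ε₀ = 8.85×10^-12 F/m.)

C = ε₀A/d = (8.85×10^-12)(0.0357)/(2.65×10^-3) = 1.192×10^-10 F. dV/dt = V₀ω·−sin(ωt); at ωt = 9.0343 rad this factor is -0.3806.
I_d = C dV/dt = (1.192×10^-10)(13.8)(1910)(-0.3806) = -1.20×10^-6 A.

-1.20×10^-6 A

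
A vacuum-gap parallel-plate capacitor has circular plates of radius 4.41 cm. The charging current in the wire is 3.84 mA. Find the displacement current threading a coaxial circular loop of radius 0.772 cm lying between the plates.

1.18×10^-4 A

No conduction current crosses the gap, so I_d there equals the 3.84×10^-3 A in the leads.
Since J_d is uniform, the enclosed fraction is (r/R)² = 0.03064, giving I_d,enc = 1.18×10^-4 A.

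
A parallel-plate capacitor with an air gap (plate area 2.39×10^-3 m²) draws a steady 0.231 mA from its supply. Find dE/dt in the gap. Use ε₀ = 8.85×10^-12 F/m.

1.09×10^10 V/(m·s)

By continuity, I_d in the gap equals the 0.231 mA flowing in the wire.
Inverting I_d = ε₀ A dE/dt gives dE/dt = 2.31×10^-4 / (8.85×10^-12 · 2.39×10^-3) = 1.09×10^10 V/(m·s).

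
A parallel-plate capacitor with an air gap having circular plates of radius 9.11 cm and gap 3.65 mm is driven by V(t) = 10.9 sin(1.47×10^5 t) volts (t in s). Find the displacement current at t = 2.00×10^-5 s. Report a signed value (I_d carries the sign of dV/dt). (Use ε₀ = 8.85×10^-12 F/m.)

-9.92×10^-5 A

dE/dt = (V₀ω/d)·cos(ωt) with ωt = 2.94 rad: (10.9)(1.47×10^5)(-0.9797)/(3.65×10^-3) = -4.301×10^8 V/(m·s).
I_d = ε₀ A dE/dt = (8.85×10^-12)(0.02607)(-4.301×10^8) = -9.92×10^-5 A.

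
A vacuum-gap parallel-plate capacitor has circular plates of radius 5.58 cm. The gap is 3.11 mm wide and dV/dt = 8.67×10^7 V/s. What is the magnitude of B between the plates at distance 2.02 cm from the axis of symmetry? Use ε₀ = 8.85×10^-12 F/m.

3.13×10^-9 T

I_d = C dV/dt with C = ε₀πR²/d = 2.784×10^-11 F, so I_d = (2.784×10^-11)(8.67×10^7) = 2.414×10^-3 A.
For r < R the Ampère–Maxwell law gives B(2πr) = μ₀ I_d (r²/R²), so B = μ₀ I_d r/(2πR²) = (4π×10^-7)(2.414×10^-3)(0.0202)/(2π·0.0558²) = 3.13×10^-9 T.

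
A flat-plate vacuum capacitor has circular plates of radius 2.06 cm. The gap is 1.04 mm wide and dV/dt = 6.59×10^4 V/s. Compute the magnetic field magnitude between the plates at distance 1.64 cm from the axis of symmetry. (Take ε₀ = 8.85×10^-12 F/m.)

5.78×10^-12 T

I_d = C dV/dt with C = ε₀πR²/d = 1.134×10^-11 F, so I_d = (1.134×10^-11)(6.59×10^4) = 7.473×10^-7 A.
An Ampèrian loop of radius r encloses a fraction (r/R)² of I_d. Then B·2πr = μ₀ I_d (r/R)², giving B = μ₀ I_d r/(2πR²) = 5.78×10^-12 T.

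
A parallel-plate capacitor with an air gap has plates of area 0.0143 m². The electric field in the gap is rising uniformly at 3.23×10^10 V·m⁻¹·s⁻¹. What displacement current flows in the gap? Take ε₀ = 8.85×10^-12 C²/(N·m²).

4.09×10^-3 A

The displacement current is ε₀ times dΦ_E/dt = ε₀ A dE/dt = (8.85×10^-12)(0.0143)(3.23×10^10) = 4.09×10^-3 A.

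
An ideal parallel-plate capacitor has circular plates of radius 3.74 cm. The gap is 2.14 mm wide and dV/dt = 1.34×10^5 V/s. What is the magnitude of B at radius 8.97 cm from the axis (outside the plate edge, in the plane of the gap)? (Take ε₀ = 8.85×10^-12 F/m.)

With E = V/d, dE/dt = 6.262×10^7 V/(m·s) and πR² = 4.394×10^-3 m², giving I_d = ε₀ πR² dE/dt = 2.435×10^-6 A.
For r ≥ R the full I_d is enclosed: B = μ₀ I_d/(2πr) = (4π×10^-7)(2.435×10^-6)/(2π·0.0897) = 5.43×10^-12 T.

5.43×10^-12 T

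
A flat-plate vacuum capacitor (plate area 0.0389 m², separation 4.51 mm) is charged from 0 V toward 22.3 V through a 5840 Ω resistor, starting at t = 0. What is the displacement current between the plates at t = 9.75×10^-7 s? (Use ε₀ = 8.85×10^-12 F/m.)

C = ε₀A/d = (8.85×10^-12)(0.0389)/(4.51×10^-3) = 7.633×10^-11 F, so τ = RC = 4.458×10^-7 s.
The conduction current is I(t) = (V₀/R) e^(−t/τ), and the displacement current between the plates equals it.
t/τ = 2.187; I_d = (22.3/5840) · e^(−2.187) = (3.818×10^-3)(0.1123) = 4.29×10^-4 A.

4.29×10^-4 A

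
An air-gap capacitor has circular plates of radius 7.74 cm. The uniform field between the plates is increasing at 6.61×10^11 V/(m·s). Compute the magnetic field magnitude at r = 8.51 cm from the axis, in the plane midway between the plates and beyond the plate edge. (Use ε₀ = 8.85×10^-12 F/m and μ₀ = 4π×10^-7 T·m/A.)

2.59×10^-7 T

Total displacement current: I_d = ε₀(πR²)(dE/dt) = (8.85×10^-12)(0.01882)(6.61×10^11) = 0.1101 A.
With r > R the enclosed displacement current is the full I_d; B = μ₀ I_d / (2πr) = 2.59×10^-7 T.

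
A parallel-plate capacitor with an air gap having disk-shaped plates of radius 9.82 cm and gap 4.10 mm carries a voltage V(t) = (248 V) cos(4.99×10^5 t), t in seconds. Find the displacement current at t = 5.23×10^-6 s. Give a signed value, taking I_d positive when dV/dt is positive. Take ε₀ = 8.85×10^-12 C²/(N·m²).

dV/dt = (248)(4.99×10^5)·−sin(2.60977) = -6.276×10^7 V/s.
I_d = C dV/dt with C = ε₀A/d = (8.85×10^-12)(0.03030)/(4.10×10^-3) = 6.540×10^-11 F, so I_d = (6.540×10^-11)(-6.276×10^7) = -4.10×10^-3 A.

-4.10×10^-3 A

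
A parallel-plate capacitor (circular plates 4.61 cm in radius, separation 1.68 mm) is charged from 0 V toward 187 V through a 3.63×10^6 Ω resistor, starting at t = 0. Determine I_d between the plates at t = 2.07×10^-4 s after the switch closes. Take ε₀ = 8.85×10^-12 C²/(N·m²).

1.02×10^-5 A

With C = ε₀A/d = (8.85×10^-12)(6.677×10^-3)/(1.68×10^-3) = 3.517×10^-11 F, the time constant is τ = RC = 1.277×10^-4 s, so t/τ = 1.621 and e^(−t/τ) = 0.1977.
I_d = I_cond = (V₀/R) e^(−t/τ) = (5.152×10^-5)(0.1977) = 1.02×10^-5 A.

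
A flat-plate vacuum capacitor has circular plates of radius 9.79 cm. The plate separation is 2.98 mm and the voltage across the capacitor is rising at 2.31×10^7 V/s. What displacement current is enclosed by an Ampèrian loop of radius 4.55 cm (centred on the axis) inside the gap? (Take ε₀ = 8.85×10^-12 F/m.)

4.46×10^-4 A

With E = V/d, dE/dt = 7.752×10^9 V/(m·s) and πR² = 0.03011 m², giving I_d = ε₀ πR² dE/dt = 2.066×10^-3 A.
The field is uniform, so I_d,enc = I_d (r/R)² = (2.066×10^-3)(4.55/9.79)² = 4.46×10^-4 A.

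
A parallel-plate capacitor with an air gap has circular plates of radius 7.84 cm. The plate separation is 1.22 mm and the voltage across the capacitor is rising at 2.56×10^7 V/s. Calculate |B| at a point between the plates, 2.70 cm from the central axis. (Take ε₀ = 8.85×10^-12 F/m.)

3.15×10^-9 T

I_d = C dV/dt with C = ε₀πR²/d = 1.401×10^-10 F, so I_d = (1.401×10^-10)(2.56×10^7) = 3.587×10^-3 A.
∮B·dl = μ₀ I_d,enc with I_d,enc = I_d r²/R² = 4.254×10^-4 A; so B = μ₀ I_d,enc/(2πr) = 3.15×10^-9 T.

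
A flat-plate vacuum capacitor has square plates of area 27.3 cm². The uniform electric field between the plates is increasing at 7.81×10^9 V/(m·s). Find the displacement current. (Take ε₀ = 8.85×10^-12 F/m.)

1.89×10^-4 A

With a uniform field, Φ_E = EA, so I_d = ε₀ A dE/dt = 1.89×10^-4 A.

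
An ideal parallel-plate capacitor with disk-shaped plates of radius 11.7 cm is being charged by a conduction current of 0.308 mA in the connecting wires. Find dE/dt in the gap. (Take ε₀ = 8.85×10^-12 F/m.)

8.09×10^8 V/(m·s)

Charge continuity gives I_d = I = 3.08×10^-4 A between the plates.
Since I_d = ε₀ A dE/dt, dE/dt = I_d/(ε₀A) = (3.08×10^-4)/((8.85×10^-12)(0.04301)) = 8.09×10^8 V/(m·s).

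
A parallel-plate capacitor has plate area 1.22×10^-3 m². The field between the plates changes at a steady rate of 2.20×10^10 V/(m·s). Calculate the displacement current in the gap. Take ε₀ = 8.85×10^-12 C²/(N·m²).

2.38×10^-4 A

With a uniform field, Φ_E = EA, so I_d = ε₀ A dE/dt = 2.38×10^-4 A.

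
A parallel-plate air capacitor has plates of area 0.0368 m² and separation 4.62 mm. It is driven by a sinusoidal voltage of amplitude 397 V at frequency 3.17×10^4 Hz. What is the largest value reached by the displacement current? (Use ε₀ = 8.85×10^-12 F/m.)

5.57×10^-3 A

C = ε₀A/d = (8.85×10^-12)(0.0368)/(4.62×10^-3) = 7.049×10^-11 F; ω = 2πf = 1.992×10^5 rad/s.
I_d = C dV/dt, so |I_d|_max = C V₀ ω = (7.049×10^-11)(397)(1.992×10^5) = 5.57×10^-3 A.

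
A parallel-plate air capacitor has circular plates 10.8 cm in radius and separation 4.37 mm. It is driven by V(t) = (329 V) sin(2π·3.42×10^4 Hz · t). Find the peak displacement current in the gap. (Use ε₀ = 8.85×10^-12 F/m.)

The displacement current equals the conduction current C dV/dt, which peaks at C V₀ ω.
With C = ε₀A/d = (8.85×10^-12)(0.03664)/(4.37×10^-3) = 7.420×10^-11 F and ω = 2πf = 2.149×10^5 rad/s, I_d,max = (7.420×10^-11)(329)(2.149×10^5) = 5.25×10^-3 A.

5.25×10^-3 A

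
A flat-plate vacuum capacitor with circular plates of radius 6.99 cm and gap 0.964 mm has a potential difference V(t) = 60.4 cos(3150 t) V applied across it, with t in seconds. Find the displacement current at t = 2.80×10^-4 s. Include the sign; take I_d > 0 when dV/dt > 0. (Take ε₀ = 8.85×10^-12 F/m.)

dE/dt = (V₀ω/d)·−sin(ωt) with ωt = 0.882 rad: (60.4)(3150)(-0.7720)/(9.64×10^-4) = -1.524×10^8 V/(m·s).
I_d = ε₀ A dE/dt = (8.85×10^-12)(0.01535)(-1.524×10^8) = -2.07×10^-5 A.

-2.07×10^-5 A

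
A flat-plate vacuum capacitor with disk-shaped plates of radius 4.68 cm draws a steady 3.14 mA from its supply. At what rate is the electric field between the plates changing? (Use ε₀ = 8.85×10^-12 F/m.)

The displacement current between the plates equals the conduction current, I_d = 3.14 mA.
Since I_d = ε₀ A dE/dt, dE/dt = I_d/(ε₀A) = (3.14×10^-3)/((8.85×10^-12)(6.881×10^-3)) = 5.16×10^10 V/(m·s).

5.16×10^10 V/(m·s)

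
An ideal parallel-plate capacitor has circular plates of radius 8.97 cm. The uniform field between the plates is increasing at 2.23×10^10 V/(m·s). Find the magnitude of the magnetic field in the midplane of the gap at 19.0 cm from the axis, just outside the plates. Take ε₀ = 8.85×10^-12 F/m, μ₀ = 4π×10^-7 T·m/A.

I_d = ε₀ dΦ_E/dt = ε₀ πR² (dE/dt) = (8.85×10^-12)(0.02528)(2.23×10^10) = 4.989×10^-3 A through the full plate area.
With r > R the enclosed displacement current is the full I_d; B = μ₀ I_d / (2πr) = 5.25×10^-9 T.

5.25×10^-9 T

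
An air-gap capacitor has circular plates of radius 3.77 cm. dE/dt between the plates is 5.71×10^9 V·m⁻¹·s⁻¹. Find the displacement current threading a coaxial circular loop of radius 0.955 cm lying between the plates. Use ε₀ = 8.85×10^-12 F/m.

Through the whole plate area (πR² = 4.465×10^-3 m²), I_d = ε₀ πR² dE/dt = 2.256×10^-4 A.
Through an area πr² the displacement current is I_d·(πr²/πR²) = I_d (r/R)² = 1.45×10^-5 A.

1.45×10^-5 A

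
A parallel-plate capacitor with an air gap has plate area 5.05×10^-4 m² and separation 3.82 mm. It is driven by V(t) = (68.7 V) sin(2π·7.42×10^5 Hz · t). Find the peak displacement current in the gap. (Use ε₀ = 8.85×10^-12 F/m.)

C = ε₀A/d = (8.85×10^-12)(5.05×10^-4)/(3.82×10^-3) = 1.170×10^-12 F; ω = 2πf = 4.662×10^6 rad/s.
I_d = C dV/dt, so |I_d|_max = C V₀ ω = (1.170×10^-12)(68.7)(4.662×10^6) = 3.75×10^-4 A.

3.75×10^-4 A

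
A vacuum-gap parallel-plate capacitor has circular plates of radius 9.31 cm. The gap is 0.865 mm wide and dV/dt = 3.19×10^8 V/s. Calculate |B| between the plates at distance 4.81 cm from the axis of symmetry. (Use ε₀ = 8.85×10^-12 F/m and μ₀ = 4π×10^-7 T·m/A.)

With E = V/d, dE/dt = 3.688×10^11 V/(m·s) and πR² = 0.02723 m², giving I_d = ε₀ πR² dE/dt = 0.08888 A.
An Ampèrian loop of radius r encloses a fraction (r/R)² of I_d. Then B·2πr = μ₀ I_d (r/R)², giving B = μ₀ I_d r/(2πR²) = 9.86×10^-8 T.

9.86×10^-8 T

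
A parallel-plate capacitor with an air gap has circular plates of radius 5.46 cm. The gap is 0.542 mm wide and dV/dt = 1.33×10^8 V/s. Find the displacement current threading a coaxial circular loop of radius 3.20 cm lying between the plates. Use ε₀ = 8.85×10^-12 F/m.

dE/dt = (dV/dt)/d = 2.454×10^11 V/(m·s); I_d = ε₀(πR²)(dE/dt) = (8.85×10^-12)(9.366×10^-3)(2.454×10^11) = 0.02034 A.
Since J_d is uniform, the enclosed fraction is (r/R)² = 0.3435, giving I_d,enc = 6.99×10^-3 A.

6.99×10^-3 A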